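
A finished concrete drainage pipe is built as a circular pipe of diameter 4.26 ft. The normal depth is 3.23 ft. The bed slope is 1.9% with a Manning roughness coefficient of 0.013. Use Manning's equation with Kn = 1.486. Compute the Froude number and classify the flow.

For a circular section of diameter D = 4.26 ft at depth y = 3.23 ft, the central angle is θ = 2 arccos(1 − 2y/D) = 4.227 rad. Then A = (D²/8)(θ − sin θ) = 11.6 ft² and P = Dθ/2 = 9.003 ft.
Hydraulic radius R = A/P = 11.6/9.003 = 1.288 ft.
V = (1.486/n) R^(2/3) √S = (1.486/0.013) × 1.288^(2/3) × √0.019 = 18.65 ft/s. Hydraulic depth D_h = A/T = 11.6/3.648 = 3.178 ft.
Froude number Fr = V/√(g·D_h) = 18.65/√(32.2×3.178) = 1.84, which is greater than 1, so the flow is supercritical.

supercritical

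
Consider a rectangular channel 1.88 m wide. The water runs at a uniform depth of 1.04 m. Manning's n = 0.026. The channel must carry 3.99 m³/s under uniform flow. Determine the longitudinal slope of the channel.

S = 0.00721

Flow area A = b·y = 1.88 × 1.04 = 1.955 m². Wetted perimeter P = b + 2y = 1.88 + 2×1.04 = 3.96 m.
Hydraulic radius R = A/P = 1.955/3.96 = 0.4937 m.
From Manning's equation, S = [nQ / (1 A R^(2/3))]² = [0.026 × 3.99 / (1 × 1.955 × 0.4937^(2/3))]² = 0.00721.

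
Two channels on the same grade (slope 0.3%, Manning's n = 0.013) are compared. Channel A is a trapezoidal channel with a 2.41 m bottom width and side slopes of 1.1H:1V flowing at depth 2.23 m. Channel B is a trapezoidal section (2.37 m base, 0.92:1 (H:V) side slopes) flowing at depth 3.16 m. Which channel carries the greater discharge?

channel B

Channel A: With bottom width b = 2.41 m and side slope z = 1.1: A = (b + zy)y = (2.41 + 1.1×2.23)×2.23 = 10.84 m²; P = b + 2y√(1+z²) = 2.41 + 2×2.23×1.487 = 9.04 m. Hydraulic radius R = A/P = 10.84/9.04 = 1.2 m. Q_A = (1/0.013)·10.84·1.2^(2/3)·√0.003 = 51.58 m³/s.
Channel B: With bottom width b = 2.37 m and side slope z = 0.92: A = (b + zy)y = (2.37 + 0.92×3.16)×3.16 = 16.68 m²; P = b + 2y√(1+z²) = 2.37 + 2×3.16×1.359 = 10.96 m. Hydraulic radius R = A/P = 16.68/10.96 = 1.522 m. Q_B = (1/0.013)·16.68·1.522^(2/3)·√0.003 = 92.96 m³/s.
Q_A = 51.58 m³/s vs Q_B = 92.96 m³/s, so channel B carries more.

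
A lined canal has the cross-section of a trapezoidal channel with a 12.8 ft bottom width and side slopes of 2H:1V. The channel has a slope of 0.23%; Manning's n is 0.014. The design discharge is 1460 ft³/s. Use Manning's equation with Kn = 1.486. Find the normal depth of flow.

Manning's equation rearranged: A R^(2/3) = nQ / (1.486·√S) = 0.014 × 1460 / (1.486 × √0.0023) = 286.8.
Try y = 6.15 ft: A R^(2/3) = 377.9 — too large.
Try y = 4.31 ft: A R^(2/3) = 186.8 — too small.
Try y = 5.36 ft: A R^(2/3) = 286.6 — close enough.

y_n = 5.36 ft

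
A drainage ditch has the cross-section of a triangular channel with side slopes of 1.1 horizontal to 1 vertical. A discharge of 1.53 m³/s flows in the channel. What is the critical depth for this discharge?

At critical depth, Q² T / (g A³) = 1, i.e. A³/T = Q²/g = 1.53²/9.81 = 0.2386.
Trying y = 0.675 m: A³/T = 0.08478 — too small.
Trying y = 0.83 m: A³/T = 0.2383 — matches.

y_c = 0.83 m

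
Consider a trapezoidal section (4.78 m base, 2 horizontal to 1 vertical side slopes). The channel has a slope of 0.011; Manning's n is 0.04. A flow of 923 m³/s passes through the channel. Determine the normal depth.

y_n = 7.38 m

Manning's equation rearranged: A R^(2/3) = nQ / (1·√S) = 0.04 × 923 / (√0.011) = 352.
Try y = 9.44 m: A R^(2/3) = 631.3 — high.
Try y = 5.46 m: A R^(2/3) = 175.8 — low.
Try y = 7.38 m: A R^(2/3) = 352.2 — close enough.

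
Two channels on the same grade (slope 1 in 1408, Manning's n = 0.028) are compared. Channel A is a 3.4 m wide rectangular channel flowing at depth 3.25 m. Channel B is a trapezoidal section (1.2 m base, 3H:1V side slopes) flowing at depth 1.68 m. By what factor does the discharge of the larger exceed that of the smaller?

1.23

Channel A: Flow area A = b·y = 3.4 × 3.25 = 11.05 m². Wetted perimeter P = b + 2y = 3.4 + 2×3.25 = 9.9 m. Hydraulic radius R = A/P = 11.05/9.9 = 1.116 m. Q_A = (1/0.028)·11.05·1.116^(2/3)·√0.0007102 = 11.32 m³/s.
Channel B: With bottom width b = 1.2 m and side slope z = 3: A = (b + zy)y = (1.2 + 3×1.68)×1.68 = 10.48 m²; P = b + 2y√(1+z²) = 1.2 + 2×1.68×3.162 = 11.83 m. Hydraulic radius R = A/P = 10.48/11.83 = 0.8865 m. Q_B = (1/0.028)·10.48·0.8865^(2/3)·√0.0007102 = 9.208 m³/s.
The larger discharge is 11.32 m³/s and the smaller is 9.208 m³/s; the ratio is 1.23.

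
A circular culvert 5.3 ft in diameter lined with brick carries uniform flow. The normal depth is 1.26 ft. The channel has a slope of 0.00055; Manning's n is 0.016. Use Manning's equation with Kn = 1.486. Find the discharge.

For a circular section of diameter D = 5.3 ft at depth y = 1.26 ft, the central angle is θ = 2 arccos(1 − 2y/D) = 2.037 rad. Then A = (D²/8)(θ − sin θ) = 4.017 ft² and P = Dθ/2 = 5.399 ft.
Hydraulic radius R = A/P = 4.017/5.399 = 0.7441 ft.
Manning's equation: Q = (1.486/n) A R^(2/3) S^(1/2) = (1.486/0.016) × 4.017 × 0.7441^(2/3) × 0.00055^(1/2) = 7.19 ft³/s.

Q = 7.19 ft³/s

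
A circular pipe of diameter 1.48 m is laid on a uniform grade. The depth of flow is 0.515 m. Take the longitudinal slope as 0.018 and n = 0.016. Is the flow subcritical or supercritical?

supercritical

For a circular section of diameter D = 1.48 m at depth y = 0.515 m, the central angle is θ = 2 arccos(1 − 2y/D) = 2.524 rad. Then A = (D²/8)(θ − sin θ) = 0.5324 m² and P = Dθ/2 = 1.868 m.
Hydraulic radius R = A/P = 0.5324/1.868 = 0.2851 m.
V = (1/n) R^(2/3) √S = (1/0.016) × 0.2851^(2/3) × √0.018 = 3.632 m/s. Hydraulic depth D_h = A/T = 0.5324/1.41 = 0.3776 m.
Froude number Fr = V/√(g·D_h) = 3.632/√(9.81×0.3776) = 1.89, which is greater than 1, so the flow is supercritical.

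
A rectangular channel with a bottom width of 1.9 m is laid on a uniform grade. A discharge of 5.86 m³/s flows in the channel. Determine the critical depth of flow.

For a rectangular channel, critical depth y_c = (q²/g)^(1/3) where q = Q/b = 5.86/1.9 = 3.084 m²/s.
So y_c = (3.084²/9.81)^(1/3) = 0.99 m.

y_c = 0.99 m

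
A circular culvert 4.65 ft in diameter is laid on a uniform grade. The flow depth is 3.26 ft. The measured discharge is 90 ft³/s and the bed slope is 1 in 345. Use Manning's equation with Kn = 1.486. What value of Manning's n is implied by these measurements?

For a circular section of diameter D = 4.65 ft at depth y = 3.26 ft, the central angle is θ = 2 arccos(1 − 2y/D) = 3.969 rad. Then A = (D²/8)(θ − sin θ) = 12.72 ft² and P = Dθ/2 = 9.229 ft.
Hydraulic radius R = A/P = 12.72/9.229 = 1.378 ft.
Rearranging Manning's equation: n = (1.486/Q) A R^(2/3) S^(1/2) = (1.486/90) × 12.72 × 1.378^(2/3) × √0.002899 = 0.014.

n = 0.014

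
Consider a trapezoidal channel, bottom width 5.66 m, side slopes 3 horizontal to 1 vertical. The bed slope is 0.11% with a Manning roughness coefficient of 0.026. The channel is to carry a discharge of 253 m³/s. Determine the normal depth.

y_n = 4.94 m

Manning's equation rearranged: A R^(2/3) = nQ / (1·√S) = 0.026 × 253 / (√0.0011) = 198.3.
Trying y = 3.82 m: A R^(2/3) = 110.4 — low.
Trying y = 5.7 m: A R^(2/3) = 276.4 — high.
Trying y = 4.94 m: A R^(2/3) = 198.2 — matches.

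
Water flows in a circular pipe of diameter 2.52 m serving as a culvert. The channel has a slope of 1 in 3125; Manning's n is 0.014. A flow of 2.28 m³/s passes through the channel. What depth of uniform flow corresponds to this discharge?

Manning's equation rearranged: A R^(2/3) = nQ / (1·√S) = 0.014 × 2.28 / (√0.00032) = 1.784.
At y = 1.53 m: A R^(2/3) = 2.507 — too large.
At y = 1.11 m: A R^(2/3) = 1.47 — too small.
At y = 1.24 m: A R^(2/3) = 1.783 — close enough.

y_n = 1.24 m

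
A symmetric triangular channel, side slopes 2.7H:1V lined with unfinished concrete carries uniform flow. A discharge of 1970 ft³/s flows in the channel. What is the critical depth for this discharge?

y_c = 8.01 ft

At critical depth, Q² T / (g A³) = 1, i.e. A³/T = Q²/g = 1970²/32.2 = 120500.
At y = 8.97 ft: A³/T = 211700 — too large.
At y = 5.93 ft: A³/T = 26730 — too small.
At y = 8.01 ft: A³/T = 120200 — ≈ 120500.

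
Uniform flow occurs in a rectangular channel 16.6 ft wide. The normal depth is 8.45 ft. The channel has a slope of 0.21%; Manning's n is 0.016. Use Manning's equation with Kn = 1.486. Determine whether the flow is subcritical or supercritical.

Flow area A = b·y = 16.6 × 8.45 = 140.3 ft². Wetted perimeter P = b + 2y = 16.6 + 2×8.45 = 33.5 ft.
Hydraulic radius R = A/P = 140.3/33.5 = 4.187 ft.
V = (1.486/n) R^(2/3) √S = (1.486/0.016) × 4.187^(2/3) × √0.0021 = 11.06 ft/s. Hydraulic depth D_h = A/T = 140.3/16.6 = 8.45 ft.
Froude number Fr = V/√(g·D_h) = 11.06/√(32.2×8.45) = 0.67, which is less than 1, so the flow is subcritical.

subcritical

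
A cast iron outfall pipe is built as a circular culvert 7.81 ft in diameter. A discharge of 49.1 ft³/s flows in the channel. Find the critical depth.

y_c = 1.72 ft

At critical depth, Q² T / (g A³) = 1, i.e. A³/T = Q²/g = 49.1²/32.2 = 74.87.
At y = 2.07 ft: A³/T = 152.5 — high.
At y = 1.27 ft: A³/T = 22.54 — low.
At y = 1.72 ft: A³/T = 74.05 — matches.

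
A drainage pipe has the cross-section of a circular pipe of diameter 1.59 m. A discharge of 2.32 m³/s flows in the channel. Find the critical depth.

y_c = 0.771 m

At critical depth, Q² T / (g A³) = 1, i.e. A³/T = Q²/g = 2.32²/9.81 = 0.5487.
Try y = 0.92 m: A³/T = 1.075 — too large.
Try y = 0.625 m: A³/T = 0.2449 — too small.
Try y = 0.771 m: A³/T = 0.5474 — ≈ 0.5487.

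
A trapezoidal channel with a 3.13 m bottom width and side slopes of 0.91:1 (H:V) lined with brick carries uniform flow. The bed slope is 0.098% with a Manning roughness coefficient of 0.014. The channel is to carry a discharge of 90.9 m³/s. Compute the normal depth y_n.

y_n = 3.93 m

Manning's equation rearranged: A R^(2/3) = nQ / (1·√S) = 0.014 × 90.9 / (√0.00098) = 40.65.
At y = 4.95 m: A R^(2/3) = 65.62 — high.
At y = 3.23 m: A R^(2/3) = 27.4 — low.
At y = 3.93 m: A R^(2/3) = 40.65 — matches.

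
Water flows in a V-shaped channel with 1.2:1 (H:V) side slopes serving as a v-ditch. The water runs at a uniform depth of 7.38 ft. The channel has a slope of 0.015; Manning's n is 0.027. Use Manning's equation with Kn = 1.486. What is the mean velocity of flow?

For a triangular section with side slope z = 1.2: A = zy² = 1.2×7.38² = 65.36 ft²; P = 2y√(1+z²) = 2×7.38×1.562 = 23.06 ft.
Hydraulic radius R = A/P = 65.36/23.06 = 2.835 ft.
From Manning's equation, V = (1.486/n) R^(2/3) S^(1/2) = (1.486/0.027) × 2.835^(2/3) × 0.015^(1/2) = 13.5 ft/s.

V = 13.5 ft/s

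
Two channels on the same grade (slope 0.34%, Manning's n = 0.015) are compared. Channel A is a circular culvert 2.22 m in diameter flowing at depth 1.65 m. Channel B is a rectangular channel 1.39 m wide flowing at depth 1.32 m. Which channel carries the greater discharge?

channel A

Channel A: For a circular section of diameter D = 2.22 m at depth y = 1.65 m, the central angle is θ = 2 arccos(1 − 2y/D) = 4.158 rad. Then A = (D²/8)(θ − sin θ) = 3.085 m² and P = Dθ/2 = 4.615 m. Hydraulic radius R = A/P = 3.085/4.615 = 0.6685 m. Q_A = (1/0.015)·3.085·0.6685^(2/3)·√0.0034 = 9.169 m³/s.
Channel B: Flow area A = b·y = 1.39 × 1.32 = 1.835 m². Wetted perimeter P = b + 2y = 1.39 + 2×1.32 = 4.03 m. Hydraulic radius R = A/P = 1.835/4.03 = 0.4553 m. Q_B = (1/0.015)·1.835·0.4553^(2/3)·√0.0034 = 4.221 m³/s.
Q_A = 9.169 m³/s vs Q_B = 4.221 m³/s, so channel A carries more.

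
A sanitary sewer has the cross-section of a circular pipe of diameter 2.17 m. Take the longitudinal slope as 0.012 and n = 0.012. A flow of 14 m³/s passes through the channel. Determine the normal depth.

Manning's equation rearranged: A R^(2/3) = nQ / (1·√S) = 0.012 × 14 / (√0.012) = 1.534.
Try y = 0.89 m: A R^(2/3) = 0.8677 — low.
Try y = 1.47 m: A R^(2/3) = 1.971 — high.
Try y = 1.24 m: A R^(2/3) = 1.532 — matches.

y_n = 1.24 m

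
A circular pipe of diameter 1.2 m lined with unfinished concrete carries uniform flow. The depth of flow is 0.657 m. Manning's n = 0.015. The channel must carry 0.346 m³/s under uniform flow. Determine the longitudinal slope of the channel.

For a circular section of diameter D = 1.2 m at depth y = 0.657 m, the central angle is θ = 2 arccos(1 − 2y/D) = 3.332 rad. Then A = (D²/8)(θ − sin θ) = 0.6338 m² and P = Dθ/2 = 1.999 m.
Hydraulic radius R = A/P = 0.6338/1.999 = 0.317 m.
From Manning's equation, S = [nQ / (1 A R^(2/3))]² = [0.015 × 0.346 / (1 × 0.6338 × 0.317^(2/3))]² = 0.00031.

S = 0.00031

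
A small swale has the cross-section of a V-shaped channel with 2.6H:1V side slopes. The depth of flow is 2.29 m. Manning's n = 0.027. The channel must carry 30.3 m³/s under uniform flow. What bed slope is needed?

For a triangular section with side slope z = 2.6: A = zy² = 2.6×2.29² = 13.63 m²; P = 2y√(1+z²) = 2×2.29×2.786 = 12.76 m.
Hydraulic radius R = A/P = 13.63/12.76 = 1.069 m.
From Manning's equation, S = [nQ / (1 A R^(2/3))]² = [0.027 × 30.3 / (1 × 13.63 × 1.069^(2/3))]² = 0.0033.

S = 0.0033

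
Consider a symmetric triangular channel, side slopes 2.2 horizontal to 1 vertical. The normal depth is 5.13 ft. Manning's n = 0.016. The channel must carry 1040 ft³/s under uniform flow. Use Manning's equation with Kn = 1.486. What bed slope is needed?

S = 0.0121

For a triangular section with side slope z = 2.2: A = zy² = 2.2×5.13² = 57.9 ft²; P = 2y√(1+z²) = 2×5.13×2.417 = 24.79 ft.
Hydraulic radius R = A/P = 57.9/24.79 = 2.335 ft.
From Manning's equation, S = [nQ / (1.486 A R^(2/3))]² = [0.016 × 1040 / (1.486 × 57.9 × 2.335^(2/3))]² = 0.0121.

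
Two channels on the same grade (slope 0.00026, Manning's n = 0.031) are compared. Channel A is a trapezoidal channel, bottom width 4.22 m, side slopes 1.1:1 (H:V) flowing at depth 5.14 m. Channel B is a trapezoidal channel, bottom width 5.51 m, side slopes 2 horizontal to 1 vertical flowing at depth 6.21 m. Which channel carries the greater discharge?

Channel A: With bottom width b = 4.22 m and side slope z = 1.1: A = (b + zy)y = (4.22 + 1.1×5.14)×5.14 = 50.75 m²; P = b + 2y√(1+z²) = 4.22 + 2×5.14×1.487 = 19.5 m. Hydraulic radius R = A/P = 50.75/19.5 = 2.602 m. Q_A = (1/0.031)·50.75·2.602^(2/3)·√0.00026 = 49.95 m³/s.
Channel B: With bottom width b = 5.51 m and side slope z = 2: A = (b + zy)y = (5.51 + 2×6.21)×6.21 = 111.3 m²; P = b + 2y√(1+z²) = 5.51 + 2×6.21×2.236 = 33.28 m. Hydraulic radius R = A/P = 111.3/33.28 = 3.346 m. Q_B = (1/0.031)·111.3·3.346^(2/3)·√0.00026 = 129.6 m³/s.
Q_A = 49.95 m³/s vs Q_B = 129.6 m³/s, so channel B carries more.

channel B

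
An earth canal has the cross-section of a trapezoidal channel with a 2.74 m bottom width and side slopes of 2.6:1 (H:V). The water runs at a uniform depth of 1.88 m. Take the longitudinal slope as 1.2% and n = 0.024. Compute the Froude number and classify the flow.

With bottom width b = 2.74 m and side slope z = 2.6: A = (b + zy)y = (2.74 + 2.6×1.88)×1.88 = 14.34 m²; P = b + 2y√(1+z²) = 2.74 + 2×1.88×2.786 = 13.21 m.
Hydraulic radius R = A/P = 14.34/13.21 = 1.085 m.
V = (1/n) R^(2/3) √S = (1/0.024) × 1.085^(2/3) × √0.012 = 4.82 m/s. Hydraulic depth D_h = A/T = 14.34/12.52 = 1.146 m.
Froude number Fr = V/√(g·D_h) = 4.82/√(9.81×1.146) = 1.44, which is greater than 1, so the flow is supercritical.

supercritical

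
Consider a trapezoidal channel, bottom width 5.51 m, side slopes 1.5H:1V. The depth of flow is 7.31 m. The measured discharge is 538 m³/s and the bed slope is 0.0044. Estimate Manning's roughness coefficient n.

n = 0.036

With bottom width b = 5.51 m and side slope z = 1.5: A = (b + zy)y = (5.51 + 1.5×7.31)×7.31 = 120.4 m²; P = b + 2y√(1+z²) = 5.51 + 2×7.31×1.803 = 31.87 m.
Hydraulic radius R = A/P = 120.4/31.87 = 3.779 m.
Rearranging Manning's equation: n = (1/Q) A R^(2/3) S^(1/2) = (1/538) × 120.4 × 3.779^(2/3) × √0.0044 = 0.036.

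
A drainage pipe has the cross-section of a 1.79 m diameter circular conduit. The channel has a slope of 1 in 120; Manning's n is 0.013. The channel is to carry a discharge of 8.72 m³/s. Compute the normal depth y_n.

Manning's equation rearranged: A R^(2/3) = nQ / (1·√S) = 0.013 × 8.72 / (√0.008333) = 1.242.
Try y = 1.45 m: A R^(2/3) = 1.456 — over.
Try y = 1.26 m: A R^(2/3) = 1.242 — ≈ 1.242.

y_n = 1.26 m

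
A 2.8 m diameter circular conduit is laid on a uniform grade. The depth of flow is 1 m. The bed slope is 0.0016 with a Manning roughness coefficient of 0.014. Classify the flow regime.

For a circular section of diameter D = 2.8 m at depth y = 1 m, the central angle is θ = 2 arccos(1 − 2y/D) = 2.562 rad. Then A = (D²/8)(θ − sin θ) = 1.974 m² and P = Dθ/2 = 3.587 m.
Hydraulic radius R = A/P = 1.974/3.587 = 0.5504 m.
V = (1/n) R^(2/3) √S = (1/0.014) × 0.5504^(2/3) × √0.0016 = 1.919 m/s. Hydraulic depth D_h = A/T = 1.974/2.683 = 0.7357 m.
Froude number Fr = V/√(g·D_h) = 1.919/√(9.81×0.7357) = 0.714, which is less than 1, so the flow is subcritical.

subcritical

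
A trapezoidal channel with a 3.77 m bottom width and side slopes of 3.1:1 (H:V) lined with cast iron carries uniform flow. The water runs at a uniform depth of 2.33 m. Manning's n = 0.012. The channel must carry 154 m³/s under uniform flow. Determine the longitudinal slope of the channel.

S = 0.00348

With bottom width b = 3.77 m and side slope z = 3.1: A = (b + zy)y = (3.77 + 3.1×2.33)×2.33 = 25.61 m²; P = b + 2y√(1+z²) = 3.77 + 2×2.33×3.257 = 18.95 m.
Hydraulic radius R = A/P = 25.61/18.95 = 1.352 m.
From Manning's equation, S = [nQ / (1 A R^(2/3))]² = [0.012 × 154 / (1 × 25.61 × 1.352^(2/3))]² = 0.00348.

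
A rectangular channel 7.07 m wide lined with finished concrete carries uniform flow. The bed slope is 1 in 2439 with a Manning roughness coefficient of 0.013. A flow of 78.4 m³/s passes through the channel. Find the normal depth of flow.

y_n = 4.51 m

Manning's equation rearranged: A R^(2/3) = nQ / (1·√S) = 0.013 × 78.4 / (√0.00041) = 50.33.
At y = 3.35 m: A R^(2/3) = 34 — too small.
At y = 4.94 m: A R^(2/3) = 56.55 — too large.
At y = 4.51 m: A R^(2/3) = 50.31 — close enough.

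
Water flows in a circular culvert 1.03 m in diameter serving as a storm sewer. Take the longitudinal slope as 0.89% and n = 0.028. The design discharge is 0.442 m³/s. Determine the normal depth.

y_n = 0.446 m

Manning's equation rearranged: A R^(2/3) = nQ / (1·√S) = 0.028 × 0.442 / (√0.0089) = 0.1312.
Try y = 0.525 m: A R^(2/3) = 0.1742 — high.
Try y = 0.446 m: A R^(2/3) = 0.1312 — ≈ 0.1312.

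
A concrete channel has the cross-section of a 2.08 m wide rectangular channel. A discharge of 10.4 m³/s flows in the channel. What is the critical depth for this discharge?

For a rectangular channel, critical depth y_c = (q²/g)^(1/3) where q = Q/b = 10.4/2.08 = 5 m²/s.
So y_c = (5²/9.81)^(1/3) = 1.37 m.

y_c = 1.37 m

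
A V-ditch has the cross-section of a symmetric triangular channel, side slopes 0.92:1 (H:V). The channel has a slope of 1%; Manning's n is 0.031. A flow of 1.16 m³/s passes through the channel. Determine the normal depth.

y_n = 0.922 m

Manning's equation rearranged: A R^(2/3) = nQ / (1·√S) = 0.031 × 1.16 / (√0.01) = 0.3596.
Try y = 0.765 m: A R^(2/3) = 0.2188 — short.
Try y = 1.07 m: A R^(2/3) = 0.5352 — over.
Try y = 0.922 m: A R^(2/3) = 0.3599 — close enough.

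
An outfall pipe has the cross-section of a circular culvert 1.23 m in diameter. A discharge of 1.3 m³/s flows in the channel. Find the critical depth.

At critical depth, Q² T / (g A³) = 1, i.e. A³/T = Q²/g = 1.3²/9.81 = 0.1723.
At y = 0.537 m: A³/T = 0.1015 — short.
At y = 0.767 m: A³/T = 0.3969 — over.
At y = 0.617 m: A³/T = 0.1726 — ≈ 0.1723.

y_c = 0.617 m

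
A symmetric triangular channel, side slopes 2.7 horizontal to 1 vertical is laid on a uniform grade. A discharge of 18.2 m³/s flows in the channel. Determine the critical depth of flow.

At critical depth, Q² T / (g A³) = 1, i.e. A³/T = Q²/g = 18.2²/9.81 = 33.77.
Try y = 1.31 m: A³/T = 14.06 — low.
Try y = 1.91 m: A³/T = 92.65 — high.
Try y = 1.56 m: A³/T = 33.68 — matches.

y_c = 1.56 m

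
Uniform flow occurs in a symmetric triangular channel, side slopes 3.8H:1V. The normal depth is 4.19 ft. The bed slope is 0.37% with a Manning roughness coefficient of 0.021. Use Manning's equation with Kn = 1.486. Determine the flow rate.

Q = 460 ft³/s

For a triangular section with side slope z = 3.8: A = zy² = 3.8×4.19² = 66.71 ft²; P = 2y√(1+z²) = 2×4.19×3.929 = 32.93 ft.
Hydraulic radius R = A/P = 66.71/32.93 = 2.026 ft.
Manning's equation: Q = (1.486/n) A R^(2/3) S^(1/2) = (1.486/0.021) × 66.71 × 2.026^(2/3) × 0.0037^(1/2) = 460 ft³/s.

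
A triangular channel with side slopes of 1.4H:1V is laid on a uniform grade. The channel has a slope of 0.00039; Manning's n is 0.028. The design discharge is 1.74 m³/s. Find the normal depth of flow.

y_n = 1.55 m

Manning's equation rearranged: A R^(2/3) = nQ / (1·√S) = 0.028 × 1.74 / (√0.00039) = 2.467.
Trying y = 1.14 m: A R^(2/3) = 1.09 — too small.
Trying y = 1.9 m: A R^(2/3) = 4.257 — too large.
Trying y = 1.55 m: A R^(2/3) = 2.474 — close enough.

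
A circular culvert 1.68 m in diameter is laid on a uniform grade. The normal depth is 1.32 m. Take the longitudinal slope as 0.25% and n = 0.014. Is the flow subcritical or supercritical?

For a circular section of diameter D = 1.68 m at depth y = 1.32 m, the central angle is θ = 2 arccos(1 − 2y/D) = 4.358 rad. Then A = (D²/8)(θ − sin θ) = 1.868 m² and P = Dθ/2 = 3.661 m.
Hydraulic radius R = A/P = 1.868/3.661 = 0.5104 m.
V = (1/n) R^(2/3) √S = (1/0.014) × 0.5104^(2/3) × √0.0025 = 2.281 m/s. Hydraulic depth D_h = A/T = 1.868/1.379 = 1.355 m.
Froude number Fr = V/√(g·D_h) = 2.281/√(9.81×1.355) = 0.626, which is less than 1, so the flow is subcritical.

subcritical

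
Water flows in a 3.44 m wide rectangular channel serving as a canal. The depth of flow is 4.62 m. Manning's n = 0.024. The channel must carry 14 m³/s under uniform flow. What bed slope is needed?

S = 0.000331

Flow area A = b·y = 3.44 × 4.62 = 15.89 m². Wetted perimeter P = b + 2y = 3.44 + 2×4.62 = 12.68 m.
Hydraulic radius R = A/P = 15.89/12.68 = 1.253 m.
From Manning's equation, S = [nQ / (1 A R^(2/3))]² = [0.024 × 14 / (1 × 15.89 × 1.253^(2/3))]² = 0.000331.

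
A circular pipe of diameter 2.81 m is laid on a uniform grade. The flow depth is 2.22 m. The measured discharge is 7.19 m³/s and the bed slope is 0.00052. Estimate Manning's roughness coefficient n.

n = 0.015

For a circular section of diameter D = 2.81 m at depth y = 2.22 m, the central angle is θ = 2 arccos(1 − 2y/D) = 4.379 rad. Then A = (D²/8)(θ − sin θ) = 5.255 m² and P = Dθ/2 = 6.153 m.
Hydraulic radius R = A/P = 5.255/6.153 = 0.8541 m.
Rearranging Manning's equation: n = (1/Q) A R^(2/3) S^(1/2) = (1/7.19) × 5.255 × 0.8541^(2/3) × √0.00052 = 0.015.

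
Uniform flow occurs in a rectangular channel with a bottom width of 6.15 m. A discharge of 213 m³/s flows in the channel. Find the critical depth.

For a rectangular channel, critical depth y_c = (q²/g)^(1/3) where q = Q/b = 213/6.15 = 34.63 m²/s.
So y_c = (34.63²/9.81)^(1/3) = 4.96 m.

y_c = 4.96 m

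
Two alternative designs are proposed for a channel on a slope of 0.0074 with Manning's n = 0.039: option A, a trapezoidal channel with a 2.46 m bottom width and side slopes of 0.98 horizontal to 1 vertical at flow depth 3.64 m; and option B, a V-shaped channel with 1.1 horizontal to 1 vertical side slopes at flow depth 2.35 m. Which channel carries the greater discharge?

channel A

Channel A: With bottom width b = 2.46 m and side slope z = 0.98: A = (b + zy)y = (2.46 + 0.98×3.64)×3.64 = 21.94 m²; P = b + 2y√(1+z²) = 2.46 + 2×3.64×1.4 = 12.65 m. Hydraulic radius R = A/P = 21.94/12.65 = 1.734 m. Q_A = (1/0.039)·21.94·1.734^(2/3)·√0.0074 = 69.84 m³/s.
Channel B: For a triangular section with side slope z = 1.1: A = zy² = 1.1×2.35² = 6.075 m²; P = 2y√(1+z²) = 2×2.35×1.487 = 6.987 m. Hydraulic radius R = A/P = 6.075/6.987 = 0.8694 m. Q_B = (1/0.039)·6.075·0.8694^(2/3)·√0.0074 = 12.21 m³/s.
Q_A = 69.84 m³/s vs Q_B = 12.21 m³/s, so channel A carries more.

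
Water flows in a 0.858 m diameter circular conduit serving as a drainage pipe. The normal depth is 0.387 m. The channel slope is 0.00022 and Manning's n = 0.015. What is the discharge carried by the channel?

For a circular section of diameter D = 0.858 m at depth y = 0.387 m, the central angle is θ = 2 arccos(1 − 2y/D) = 2.945 rad. Then A = (D²/8)(θ − sin θ) = 0.2531 m² and P = Dθ/2 = 1.264 m.
Hydraulic radius R = A/P = 0.2531/1.264 = 0.2003 m.
Manning's equation: Q = (1/n) A R^(2/3) S^(1/2) = (1/0.015) × 0.2531 × 0.2003^(2/3) × 0.00022^(1/2) = 0.0857 m³/s.

Q = 0.0857 m³/s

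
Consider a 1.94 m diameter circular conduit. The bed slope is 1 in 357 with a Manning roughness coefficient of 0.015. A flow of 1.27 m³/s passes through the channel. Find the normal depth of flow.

y_n = 0.584 m

Manning's equation rearranged: A R^(2/3) = nQ / (1·√S) = 0.015 × 1.27 / (√0.002801) = 0.3599.
Try y = 0.742 m: A R^(2/3) = 0.5663 — over.
Try y = 0.584 m: A R^(2/3) = 0.3597 — close enough.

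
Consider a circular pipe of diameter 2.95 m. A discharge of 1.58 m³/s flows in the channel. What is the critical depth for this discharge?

y_c = 0.529 m

At critical depth, Q² T / (g A³) = 1, i.e. A³/T = Q²/g = 1.58²/9.81 = 0.2545.
Try y = 0.612 m: A³/T = 0.4507 — too large.
Try y = 0.529 m: A³/T = 0.2545 — matches.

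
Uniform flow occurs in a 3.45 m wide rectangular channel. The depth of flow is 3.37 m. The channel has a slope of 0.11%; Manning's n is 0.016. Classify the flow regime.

Flow area A = b·y = 3.45 × 3.37 = 11.63 m². Wetted perimeter P = b + 2y = 3.45 + 2×3.37 = 10.19 m.
Hydraulic radius R = A/P = 11.63/10.19 = 1.141 m.
V = (1/n) R^(2/3) √S = (1/0.016) × 1.141^(2/3) × √0.0011 = 2.263 m/s. Hydraulic depth D_h = A/T = 11.63/3.45 = 3.37 m.
Froude number Fr = V/√(g·D_h) = 2.263/√(9.81×3.37) = 0.394, which is less than 1, so the flow is subcritical.

subcritical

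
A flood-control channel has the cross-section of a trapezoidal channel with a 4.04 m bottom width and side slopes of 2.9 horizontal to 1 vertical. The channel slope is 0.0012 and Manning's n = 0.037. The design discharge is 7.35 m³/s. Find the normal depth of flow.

Manning's equation rearranged: A R^(2/3) = nQ / (1·√S) = 0.037 × 7.35 / (√0.0012) = 7.851.
Trying y = 1.06 m: A R^(2/3) = 6.031 — low.
Trying y = 1.21 m: A R^(2/3) = 7.851 — ≈ 7.851.

y_n = 1.21 m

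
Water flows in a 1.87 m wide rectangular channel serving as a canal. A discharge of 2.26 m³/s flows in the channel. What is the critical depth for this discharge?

y_c = 0.53 m

For a rectangular channel, critical depth y_c = (q²/g)^(1/3) where q = Q/b = 2.26/1.87 = 1.209 m²/s.
So y_c = (1.209²/9.81)^(1/3) = 0.53 m.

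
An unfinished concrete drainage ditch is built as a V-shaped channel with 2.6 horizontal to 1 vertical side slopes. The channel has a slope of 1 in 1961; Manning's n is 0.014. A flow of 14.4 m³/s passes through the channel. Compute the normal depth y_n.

y_n = 1.92 m

Manning's equation rearranged: A R^(2/3) = nQ / (1·√S) = 0.014 × 14.4 / (√0.0005099) = 8.927.
At y = 2.38 m: A R^(2/3) = 15.8 — too large.
At y = 1.5 m: A R^(2/3) = 4.612 — too small.
At y = 1.92 m: A R^(2/3) = 8.908 — matches.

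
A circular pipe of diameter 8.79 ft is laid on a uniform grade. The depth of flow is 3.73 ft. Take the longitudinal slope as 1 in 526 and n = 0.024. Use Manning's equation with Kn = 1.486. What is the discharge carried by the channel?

For a circular section of diameter D = 8.79 ft at depth y = 3.73 ft, the central angle is θ = 2 arccos(1 − 2y/D) = 2.838 rad. Then A = (D²/8)(θ − sin θ) = 24.52 ft² and P = Dθ/2 = 12.47 ft.
Hydraulic radius R = A/P = 24.52/12.47 = 1.966 ft.
Manning's equation: Q = (1.486/n) A R^(2/3) S^(1/2) = (1.486/0.024) × 24.52 × 1.966^(2/3) × 0.001901^(1/2) = 104 ft³/s.

Q = 104 ft³/s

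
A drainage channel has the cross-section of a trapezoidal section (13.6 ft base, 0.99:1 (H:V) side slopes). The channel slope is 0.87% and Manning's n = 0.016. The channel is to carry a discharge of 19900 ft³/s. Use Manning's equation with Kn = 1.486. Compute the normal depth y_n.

y_n = 17.6 ft

Manning's equation rearranged: A R^(2/3) = nQ / (1.486·√S) = 0.016 × 19900 / (1.486 × √0.0087) = 2297.
Try y = 20.7 ft: A R^(2/3) = 3237 — high.
Try y = 12.7 ft: A R^(2/3) = 1186 — low.
Try y = 17.6 ft: A R^(2/3) = 2301 — close enough.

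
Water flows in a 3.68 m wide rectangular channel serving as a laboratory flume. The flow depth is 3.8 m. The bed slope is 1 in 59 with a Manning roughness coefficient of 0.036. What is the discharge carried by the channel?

Q = 58.4 m³/s

Flow area A = b·y = 3.68 × 3.8 = 13.98 m². Wetted perimeter P = b + 2y = 3.68 + 2×3.8 = 11.28 m.
Hydraulic radius R = A/P = 13.98/11.28 = 1.24 m.
Manning's equation: Q = (1/n) A R^(2/3) S^(1/2) = (1/0.036) × 13.98 × 1.24^(2/3) × 0.01695^(1/2) = 58.4 m³/s.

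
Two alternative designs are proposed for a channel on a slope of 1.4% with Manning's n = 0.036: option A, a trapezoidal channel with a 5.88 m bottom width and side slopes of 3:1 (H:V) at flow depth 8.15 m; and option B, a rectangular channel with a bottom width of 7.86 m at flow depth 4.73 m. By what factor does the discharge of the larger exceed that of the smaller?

Channel A: With bottom width b = 5.88 m and side slope z = 3: A = (b + zy)y = (5.88 + 3×8.15)×8.15 = 247.2 m²; P = b + 2y√(1+z²) = 5.88 + 2×8.15×3.162 = 57.43 m. Hydraulic radius R = A/P = 247.2/57.43 = 4.305 m. Q_A = (1/0.036)·247.2·4.305^(2/3)·√0.014 = 2150 m³/s.
Channel B: Flow area A = b·y = 7.86 × 4.73 = 37.18 m². Wetted perimeter P = b + 2y = 7.86 + 2×4.73 = 17.32 m. Hydraulic radius R = A/P = 37.18/17.32 = 2.147 m. Q_B = (1/0.036)·37.18·2.147^(2/3)·√0.014 = 203.3 m³/s.
The larger discharge is 2150 m³/s and the smaller is 203.3 m³/s; the ratio is 10.6.

10.6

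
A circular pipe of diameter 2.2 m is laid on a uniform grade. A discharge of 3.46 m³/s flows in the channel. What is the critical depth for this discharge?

y_c = 0.861 m

At critical depth, Q² T / (g A³) = 1, i.e. A³/T = Q²/g = 3.46²/9.81 = 1.22.
At y = 0.969 m: A³/T = 1.922 — over.
At y = 0.624 m: A³/T = 0.352 — short.
At y = 0.861 m: A³/T = 1.221 — ≈ 1.22.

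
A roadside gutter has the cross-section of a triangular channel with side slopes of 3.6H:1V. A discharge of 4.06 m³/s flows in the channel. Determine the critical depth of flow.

y_c = 0.763 m

At critical depth, Q² T / (g A³) = 1, i.e. A³/T = Q²/g = 4.06²/9.81 = 1.68.
Trying y = 0.927 m: A³/T = 4.436 — over.
Trying y = 0.551 m: A³/T = 0.3291 — short.
Trying y = 0.763 m: A³/T = 1.676 — ≈ 1.68.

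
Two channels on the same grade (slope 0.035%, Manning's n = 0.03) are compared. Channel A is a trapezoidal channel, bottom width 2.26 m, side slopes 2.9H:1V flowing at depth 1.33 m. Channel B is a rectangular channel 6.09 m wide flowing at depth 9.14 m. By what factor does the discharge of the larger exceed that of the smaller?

Channel A: With bottom width b = 2.26 m and side slope z = 2.9: A = (b + zy)y = (2.26 + 2.9×1.33)×1.33 = 8.136 m²; P = b + 2y√(1+z²) = 2.26 + 2×1.33×3.068 = 10.42 m. Hydraulic radius R = A/P = 8.136/10.42 = 0.7808 m. Q_A = (1/0.03)·8.136·0.7808^(2/3)·√0.00035 = 4.302 m³/s.
Channel B: Flow area A = b·y = 6.09 × 9.14 = 55.66 m². Wetted perimeter P = b + 2y = 6.09 + 2×9.14 = 24.37 m. Hydraulic radius R = A/P = 55.66/24.37 = 2.284 m. Q_B = (1/0.03)·55.66·2.284^(2/3)·√0.00035 = 60.2 m³/s.
The larger discharge is 60.2 m³/s and the smaller is 4.302 m³/s; the ratio is 14.

14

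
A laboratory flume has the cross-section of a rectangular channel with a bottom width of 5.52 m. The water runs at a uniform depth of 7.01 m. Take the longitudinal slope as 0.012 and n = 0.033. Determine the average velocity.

Flow area A = b·y = 5.52 × 7.01 = 38.7 m². Wetted perimeter P = b + 2y = 5.52 + 2×7.01 = 19.54 m.
Hydraulic radius R = A/P = 38.7/19.54 = 1.98 m.
From Manning's equation, V = (1/n) R^(2/3) S^(1/2) = (1/0.033) × 1.98^(2/3) × 0.012^(1/2) = 5.23 m/s.

V = 5.23 m/s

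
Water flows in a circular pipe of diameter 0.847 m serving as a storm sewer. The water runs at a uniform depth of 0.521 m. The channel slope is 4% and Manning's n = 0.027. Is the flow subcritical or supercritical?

supercritical

For a circular section of diameter D = 0.847 m at depth y = 0.521 m, the central angle is θ = 2 arccos(1 − 2y/D) = 3.606 rad. Then A = (D²/8)(θ − sin θ) = 0.3636 m² and P = Dθ/2 = 1.527 m.
Hydraulic radius R = A/P = 0.3636/1.527 = 0.2381 m.
V = (1/n) R^(2/3) √S = (1/0.027) × 0.2381^(2/3) × √0.04 = 2.845 m/s. Hydraulic depth D_h = A/T = 0.3636/0.8242 = 0.4411 m.
Froude number Fr = V/√(g·D_h) = 2.845/√(9.81×0.4411) = 1.37, which is greater than 1, so the flow is supercritical.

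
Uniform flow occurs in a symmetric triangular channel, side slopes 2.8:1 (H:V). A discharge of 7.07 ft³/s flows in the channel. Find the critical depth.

At critical depth, Q² T / (g A³) = 1, i.e. A³/T = Q²/g = 7.07²/32.2 = 1.552.
Try y = 0.744 ft: A³/T = 0.8936 — short.
Try y = 0.831 ft: A³/T = 1.553 — matches.

y_c = 0.831 ft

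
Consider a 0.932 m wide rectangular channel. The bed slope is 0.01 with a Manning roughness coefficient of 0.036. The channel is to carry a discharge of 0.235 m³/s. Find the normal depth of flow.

y_n = 0.287 m

Manning's equation rearranged: A R^(2/3) = nQ / (1·√S) = 0.036 × 0.235 / (√0.01) = 0.0846.
Trying y = 0.356 m: A R^(2/3) = 0.1142 — high.
Trying y = 0.205 m: A R^(2/3) = 0.05209 — low.
Trying y = 0.287 m: A R^(2/3) = 0.08452 — matches.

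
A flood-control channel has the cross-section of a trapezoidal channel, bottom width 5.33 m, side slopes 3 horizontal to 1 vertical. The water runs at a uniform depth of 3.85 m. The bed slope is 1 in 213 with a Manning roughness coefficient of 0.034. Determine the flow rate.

Q = 221 m³/s

With bottom width b = 5.33 m and side slope z = 3: A = (b + zy)y = (5.33 + 3×3.85)×3.85 = 64.99 m²; P = b + 2y√(1+z²) = 5.33 + 2×3.85×3.162 = 29.68 m.
Hydraulic radius R = A/P = 64.99/29.68 = 2.19 m.
Manning's equation: Q = (1/n) A R^(2/3) S^(1/2) = (1/0.034) × 64.99 × 2.19^(2/3) × 0.004695^(1/2) = 221 m³/s.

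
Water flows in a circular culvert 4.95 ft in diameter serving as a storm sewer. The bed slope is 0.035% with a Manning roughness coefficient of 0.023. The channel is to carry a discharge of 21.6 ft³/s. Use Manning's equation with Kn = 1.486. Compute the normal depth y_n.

Manning's equation rearranged: A R^(2/3) = nQ / (1.486·√S) = 0.023 × 21.6 / (1.486 × √0.00035) = 17.87.
Try y = 2.58 ft: A R^(2/3) = 11.89 — too small.
Try y = 3.94 ft: A R^(2/3) = 21.57 — too large.
Try y = 3.37 ft: A R^(2/3) = 17.9 — close enough.

y_n = 3.37 ft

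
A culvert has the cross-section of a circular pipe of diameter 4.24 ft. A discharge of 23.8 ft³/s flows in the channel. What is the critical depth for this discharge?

y_c = 1.42 ft

At critical depth, Q² T / (g A³) = 1, i.e. A³/T = Q²/g = 23.8²/32.2 = 17.59.
Try y = 1.81 ft: A³/T = 45.33 — over.
Try y = 1.06 ft: A³/T = 5.728 — short.
Try y = 1.42 ft: A³/T = 17.82 — matches.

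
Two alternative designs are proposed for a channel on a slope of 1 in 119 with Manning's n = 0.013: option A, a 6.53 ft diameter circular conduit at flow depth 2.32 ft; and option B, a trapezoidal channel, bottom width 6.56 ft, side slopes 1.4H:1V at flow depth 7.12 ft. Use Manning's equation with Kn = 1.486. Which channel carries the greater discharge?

Channel A: For a circular section of diameter D = 6.53 ft at depth y = 2.32 ft, the central angle is θ = 2 arccos(1 − 2y/D) = 2.554 rad. Then A = (D²/8)(θ − sin θ) = 10.66 ft² and P = Dθ/2 = 8.34 ft. Hydraulic radius R = A/P = 10.66/8.34 = 1.278 ft. Q_A = (1.486/0.013)·10.66·1.278^(2/3)·√0.008403 = 131.6 ft³/s.
Channel B: With bottom width b = 6.56 ft and side slope z = 1.4: A = (b + zy)y = (6.56 + 1.4×7.12)×7.12 = 117.7 ft²; P = b + 2y√(1+z²) = 6.56 + 2×7.12×1.72 = 31.06 ft. Hydraulic radius R = A/P = 117.7/31.06 = 3.789 ft. Q_B = (1.486/0.013)·117.7·3.789^(2/3)·√0.008403 = 2997 ft³/s.
Q_A = 131.6 ft³/s vs Q_B = 2997 ft³/s, so channel B carries more.

channel B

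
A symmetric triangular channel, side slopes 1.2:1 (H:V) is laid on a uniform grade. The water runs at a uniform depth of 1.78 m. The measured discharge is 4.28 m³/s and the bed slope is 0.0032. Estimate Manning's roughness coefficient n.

n = 0.039

For a triangular section with side slope z = 1.2: A = zy² = 1.2×1.78² = 3.802 m²; P = 2y√(1+z²) = 2×1.78×1.562 = 5.561 m.
Hydraulic radius R = A/P = 3.802/5.561 = 0.6837 m.
Rearranging Manning's equation: n = (1/Q) A R^(2/3) S^(1/2) = (1/4.28) × 3.802 × 0.6837^(2/3) × √0.0032 = 0.039.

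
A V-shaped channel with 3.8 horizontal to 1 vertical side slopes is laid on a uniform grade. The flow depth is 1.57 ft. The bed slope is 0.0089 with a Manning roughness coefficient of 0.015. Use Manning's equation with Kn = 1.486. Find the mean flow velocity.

For a triangular section with side slope z = 3.8: A = zy² = 3.8×1.57² = 9.367 ft²; P = 2y√(1+z²) = 2×1.57×3.929 = 12.34 ft.
Hydraulic radius R = A/P = 9.367/12.34 = 0.7592 ft.
From Manning's equation, V = (1.486/n) R^(2/3) S^(1/2) = (1.486/0.015) × 0.7592^(2/3) × 0.0089^(1/2) = 7.78 ft/s.

V = 7.78 ft/s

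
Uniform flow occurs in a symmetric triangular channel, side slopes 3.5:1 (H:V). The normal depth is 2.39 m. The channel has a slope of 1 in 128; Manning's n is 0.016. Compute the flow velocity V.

For a triangular section with side slope z = 3.5: A = zy² = 3.5×2.39² = 19.99 m²; P = 2y√(1+z²) = 2×2.39×3.64 = 17.4 m.
Hydraulic radius R = A/P = 19.99/17.4 = 1.149 m.
From Manning's equation, V = (1/n) R^(2/3) S^(1/2) = (1/0.016) × 1.149^(2/3) × 0.007812^(1/2) = 6.06 m/s.

V = 6.06 m/s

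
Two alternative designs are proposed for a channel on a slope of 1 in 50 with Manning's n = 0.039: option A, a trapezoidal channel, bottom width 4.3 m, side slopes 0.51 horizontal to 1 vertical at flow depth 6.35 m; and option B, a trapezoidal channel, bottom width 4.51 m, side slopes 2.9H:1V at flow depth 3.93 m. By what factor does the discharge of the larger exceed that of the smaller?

1.17

Channel A: With bottom width b = 4.3 m and side slope z = 0.51: A = (b + zy)y = (4.3 + 0.51×6.35)×6.35 = 47.87 m²; P = b + 2y√(1+z²) = 4.3 + 2×6.35×1.123 = 18.56 m. Hydraulic radius R = A/P = 47.87/18.56 = 2.58 m. Q_A = (1/0.039)·47.87·2.58^(2/3)·√0.02 = 326.5 m³/s.
Channel B: With bottom width b = 4.51 m and side slope z = 2.9: A = (b + zy)y = (4.51 + 2.9×3.93)×3.93 = 62.51 m²; P = b + 2y√(1+z²) = 4.51 + 2×3.93×3.068 = 28.62 m. Hydraulic radius R = A/P = 62.51/28.62 = 2.184 m. Q_B = (1/0.039)·62.51·2.184^(2/3)·√0.02 = 381.6 m³/s.
The larger discharge is 381.6 m³/s and the smaller is 326.5 m³/s; the ratio is 1.17.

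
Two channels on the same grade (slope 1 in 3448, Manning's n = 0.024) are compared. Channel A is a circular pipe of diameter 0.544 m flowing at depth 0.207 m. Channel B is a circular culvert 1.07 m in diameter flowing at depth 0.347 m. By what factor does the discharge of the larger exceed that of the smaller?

4.49

Channel A: For a circular section of diameter D = 0.544 m at depth y = 0.207 m, the central angle is θ = 2 arccos(1 − 2y/D) = 2.659 rad. Then A = (D²/8)(θ − sin θ) = 0.08119 m² and P = Dθ/2 = 0.7232 m. Hydraulic radius R = A/P = 0.08119/0.7232 = 0.1123 m. Q_A = (1/0.024)·0.08119·0.1123^(2/3)·√0.00029 = 0.01341 m³/s.
Channel B: For a circular section of diameter D = 1.07 m at depth y = 0.347 m, the central angle is θ = 2 arccos(1 − 2y/D) = 2.423 rad. Then A = (D²/8)(θ − sin θ) = 0.2527 m² and P = Dθ/2 = 1.297 m. Hydraulic radius R = A/P = 0.2527/1.297 = 0.1949 m. Q_B = (1/0.024)·0.2527·0.1949^(2/3)·√0.00029 = 0.06026 m³/s.
The larger discharge is 0.06026 m³/s and the smaller is 0.01341 m³/s; the ratio is 4.49.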